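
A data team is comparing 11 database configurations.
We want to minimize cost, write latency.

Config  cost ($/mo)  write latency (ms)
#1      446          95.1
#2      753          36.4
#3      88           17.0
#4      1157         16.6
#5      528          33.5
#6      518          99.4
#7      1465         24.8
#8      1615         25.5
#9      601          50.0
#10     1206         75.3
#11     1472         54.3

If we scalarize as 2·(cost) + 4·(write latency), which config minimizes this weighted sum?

#3

#1: 2·446 + 4·95.1 = 1272.4
#2: 2·753 + 4·36.4 = 1651.6
#3: 2·88 + 4·17.0 = 244.0
#4: 2·1157 + 4·16.6 = 2380.4
#5: 2·528 + 4·33.5 = 1190.0
#6: 2·518 + 4·99.4 = 1433.6
#7: 2·1465 + 4·24.8 = 3029.2
#8: 2·1615 + 4·25.5 = 3332.0
#9: 2·601 + 4·50.0 = 1402.0
#10: 2·1206 + 4·75.3 = 2713.2
#11: 2·1472 + 4·54.3 = 3161.2
Lowest: #3 at 244.0.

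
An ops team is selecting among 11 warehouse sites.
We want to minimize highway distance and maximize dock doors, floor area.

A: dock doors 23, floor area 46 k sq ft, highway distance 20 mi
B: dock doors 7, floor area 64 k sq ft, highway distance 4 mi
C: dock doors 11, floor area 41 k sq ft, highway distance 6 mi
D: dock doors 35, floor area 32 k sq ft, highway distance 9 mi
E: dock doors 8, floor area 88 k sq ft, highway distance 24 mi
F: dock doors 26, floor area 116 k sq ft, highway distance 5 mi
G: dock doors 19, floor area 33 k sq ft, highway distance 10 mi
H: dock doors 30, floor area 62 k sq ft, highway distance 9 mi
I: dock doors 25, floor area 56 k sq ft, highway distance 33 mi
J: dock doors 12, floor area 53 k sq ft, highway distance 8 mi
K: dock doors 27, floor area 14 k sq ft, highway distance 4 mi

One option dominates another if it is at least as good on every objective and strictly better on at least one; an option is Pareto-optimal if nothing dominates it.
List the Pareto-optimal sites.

B, D, F, H, K

A: dominated by F (dock doors 26≥23, floor area 116≥46, highway distance 5≤20).
B: not dominated.
C: dominated by F (dock doors 26≥11, floor area 116≥41, highway distance 5≤6).
D: not dominated (best dock doors).
E: dominated by F (dock doors 26≥8, floor area 116≥88, highway distance 5≤24).
F: not dominated (best floor area).
G: dominated by F (dock doors 26≥19, floor area 116≥33, highway distance 5≤10).
H: not dominated.
I: dominated by F (dock doors 26≥25, floor area 116≥56, highway distance 5≤33).
J: dominated by F (dock doors 26≥12, floor area 116≥53, highway distance 5≤8).
K: not dominated.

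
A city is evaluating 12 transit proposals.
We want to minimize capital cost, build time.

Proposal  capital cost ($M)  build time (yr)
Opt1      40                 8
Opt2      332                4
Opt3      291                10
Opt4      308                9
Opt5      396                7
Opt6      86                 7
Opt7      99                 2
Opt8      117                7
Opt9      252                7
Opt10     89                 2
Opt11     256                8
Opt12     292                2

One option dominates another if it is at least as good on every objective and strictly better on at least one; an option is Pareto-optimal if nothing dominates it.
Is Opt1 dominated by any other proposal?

No

Opt2: worse on capital cost (332 vs 40).
Opt3: worse on capital cost (291 vs 40).
Opt4: worse on capital cost (308 vs 40).
Opt5: worse on capital cost (396 vs 40).
Opt6: worse on capital cost (86 vs 40).
Opt7: worse on capital cost (99 vs 40).
Opt8: worse on capital cost (117 vs 40).
Opt9: worse on capital cost (252 vs 40).
Opt10: worse on capital cost (89 vs 40).
Opt11: worse on capital cost (256 vs 40).
Opt12: worse on capital cost (292 vs 40).
No option is at least as good as Opt1 on every objective and strictly better on one.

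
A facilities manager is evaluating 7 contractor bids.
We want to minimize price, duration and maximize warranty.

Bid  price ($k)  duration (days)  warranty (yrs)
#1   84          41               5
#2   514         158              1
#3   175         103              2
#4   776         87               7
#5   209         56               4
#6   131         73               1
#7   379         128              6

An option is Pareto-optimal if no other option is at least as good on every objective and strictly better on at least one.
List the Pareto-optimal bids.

#1, #4, #7

#1: not dominated (best price).
#2: dominated by #1 (price 84≤514, duration 41≤158, warranty 5≥1).
#3: dominated by #1 (price 84≤175, duration 41≤103, warranty 5≥2).
#4: not dominated (best warranty).
#5: dominated by #1 (price 84≤209, duration 41≤56, warranty 5≥4).
#6: dominated by #1 (price 84≤131, duration 41≤73, warranty 5≥1).
#7: not dominated.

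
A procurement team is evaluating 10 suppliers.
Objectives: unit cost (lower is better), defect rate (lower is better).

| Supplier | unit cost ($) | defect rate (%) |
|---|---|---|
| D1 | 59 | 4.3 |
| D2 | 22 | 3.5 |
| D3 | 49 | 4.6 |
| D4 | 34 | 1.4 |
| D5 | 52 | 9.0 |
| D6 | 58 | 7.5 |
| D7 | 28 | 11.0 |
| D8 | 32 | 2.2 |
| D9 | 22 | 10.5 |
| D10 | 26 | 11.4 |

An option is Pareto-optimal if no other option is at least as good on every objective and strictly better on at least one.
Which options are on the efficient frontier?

D1: dominated by D2 (unit cost 22≤59, defect rate 3.5≤4.3).
D2: not dominated.
D3: dominated by D2 (unit cost 22≤49, defect rate 3.5≤4.6).
D4: not dominated (best defect rate).
D5: dominated by D2 (unit cost 22≤52, defect rate 3.5≤9.0).
D6: dominated by D2 (unit cost 22≤58, defect rate 3.5≤7.5).
D7: dominated by D2 (unit cost 22≤28, defect rate 3.5≤11.0).
D8: not dominated.
D9: dominated by D2 (unit cost 22≤22, defect rate 3.5≤10.5).
D10: dominated by D2 (unit cost 22≤26, defect rate 3.5≤11.4).

D2, D4, D8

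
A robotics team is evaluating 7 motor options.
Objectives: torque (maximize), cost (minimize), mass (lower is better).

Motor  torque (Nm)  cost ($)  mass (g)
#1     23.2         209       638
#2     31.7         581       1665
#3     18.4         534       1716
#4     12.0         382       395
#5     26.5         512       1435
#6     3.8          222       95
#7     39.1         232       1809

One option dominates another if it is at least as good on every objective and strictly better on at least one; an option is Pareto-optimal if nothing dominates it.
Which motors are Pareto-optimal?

#1, #2, #4, #5, #6, #7

#1: not dominated (best cost).
#2: not dominated.
#3: dominated by #1 (torque 23.2≥18.4, cost 209≤534, mass 638≤1716).
#4: not dominated.
#5: not dominated.
#6: not dominated (best mass).
#7: not dominated (best torque).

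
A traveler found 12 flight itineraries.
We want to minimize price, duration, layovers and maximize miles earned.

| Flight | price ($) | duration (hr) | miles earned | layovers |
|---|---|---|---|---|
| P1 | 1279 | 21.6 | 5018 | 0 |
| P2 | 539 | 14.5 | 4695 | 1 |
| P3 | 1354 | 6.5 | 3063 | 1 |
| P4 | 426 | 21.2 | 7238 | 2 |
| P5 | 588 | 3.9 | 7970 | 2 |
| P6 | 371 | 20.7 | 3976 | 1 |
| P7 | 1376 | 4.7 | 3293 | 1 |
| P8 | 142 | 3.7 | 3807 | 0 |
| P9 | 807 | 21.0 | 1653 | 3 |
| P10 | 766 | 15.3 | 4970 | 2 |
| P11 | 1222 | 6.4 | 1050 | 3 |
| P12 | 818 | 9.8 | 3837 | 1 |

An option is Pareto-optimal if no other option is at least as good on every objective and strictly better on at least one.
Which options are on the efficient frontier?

P1: not dominated.
P2: not dominated.
P3: dominated by P8 (price 142≤1354, duration 3.7≤6.5, miles earned 3807≥3063, layovers 0≤1).
P4: not dominated.
P5: not dominated (best miles earned).
P6: not dominated.
P7: dominated by P8 (price 142≤1376, duration 3.7≤4.7, miles earned 3807≥3293, layovers 0≤1).
P8: not dominated (best price).
P9: dominated by P2 (price 539≤807, duration 14.5≤21.0, miles earned 4695≥1653, layovers 1≤3).
P10: dominated by P5 (price 588≤766, duration 3.9≤15.3, miles earned 7970≥4970, layovers 2≤2).
P11: dominated by P5 (price 588≤1222, duration 3.9≤6.4, miles earned 7970≥1050, layovers 2≤3).
P12: not dominated.

P1, P2, P4, P5, P6, P8, P12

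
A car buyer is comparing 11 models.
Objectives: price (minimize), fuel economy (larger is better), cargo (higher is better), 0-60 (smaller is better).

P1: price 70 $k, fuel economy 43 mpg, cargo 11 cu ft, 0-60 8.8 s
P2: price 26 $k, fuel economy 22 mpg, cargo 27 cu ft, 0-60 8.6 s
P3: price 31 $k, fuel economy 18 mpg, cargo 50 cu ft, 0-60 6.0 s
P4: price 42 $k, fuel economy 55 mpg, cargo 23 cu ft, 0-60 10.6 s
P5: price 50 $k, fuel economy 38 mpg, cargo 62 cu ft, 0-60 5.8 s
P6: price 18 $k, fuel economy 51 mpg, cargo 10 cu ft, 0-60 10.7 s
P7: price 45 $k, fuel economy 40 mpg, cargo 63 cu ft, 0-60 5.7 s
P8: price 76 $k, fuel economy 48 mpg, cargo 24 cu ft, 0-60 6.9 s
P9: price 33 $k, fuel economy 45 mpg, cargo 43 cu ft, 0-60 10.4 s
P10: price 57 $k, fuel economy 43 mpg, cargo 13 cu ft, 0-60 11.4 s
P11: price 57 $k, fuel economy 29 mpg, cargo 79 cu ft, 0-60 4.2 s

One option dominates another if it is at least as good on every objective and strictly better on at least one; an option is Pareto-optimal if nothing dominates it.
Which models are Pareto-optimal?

P1: not dominated.
P2: not dominated.
P3: not dominated.
P4: not dominated (best fuel economy).
P5: dominated by P7 (price 45≤50, fuel economy 40≥38, cargo 63≥62, 0-60 5.7≤5.8).
P6: not dominated (best price).
P7: not dominated.
P8: not dominated.
P9: not dominated.
P10: dominated by P4 (price 42≤57, fuel economy 55≥43, cargo 23≥13, 0-60 10.6≤11.4).
P11: not dominated (best cargo).

P1, P2, P3, P4, P6, P7, P8, P9, P11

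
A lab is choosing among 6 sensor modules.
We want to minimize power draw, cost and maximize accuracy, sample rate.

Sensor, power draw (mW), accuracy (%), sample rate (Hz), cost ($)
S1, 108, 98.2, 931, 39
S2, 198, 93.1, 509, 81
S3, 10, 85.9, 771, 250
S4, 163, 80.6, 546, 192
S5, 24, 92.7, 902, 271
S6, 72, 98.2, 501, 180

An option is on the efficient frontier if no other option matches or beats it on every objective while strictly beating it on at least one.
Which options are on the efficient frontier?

S1, S3, S5, S6

S1: not dominated (best sample rate).
S2: dominated by S1 (power draw 108≤198, accuracy 98.2≥93.1, sample rate 931≥509, cost 39≤81).
S3: not dominated (best power draw).
S4: dominated by S1 (power draw 108≤163, accuracy 98.2≥80.6, sample rate 931≥546, cost 39≤192).
S5: not dominated.
S6: not dominated.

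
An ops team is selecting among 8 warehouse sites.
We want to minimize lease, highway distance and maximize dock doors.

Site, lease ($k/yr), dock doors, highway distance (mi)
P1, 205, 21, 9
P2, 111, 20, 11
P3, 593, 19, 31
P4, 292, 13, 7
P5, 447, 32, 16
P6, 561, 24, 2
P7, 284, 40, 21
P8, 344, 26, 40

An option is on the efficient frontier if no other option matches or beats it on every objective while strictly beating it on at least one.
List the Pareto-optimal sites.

P1, P2, P4, P5, P6, P7

P1: not dominated.
P2: not dominated (best lease).
P3: dominated by P1 (lease 205≤593, dock doors 21≥19, highway distance 9≤31).
P4: not dominated.
P5: not dominated.
P6: not dominated (best highway distance).
P7: not dominated (best dock doors).
P8: dominated by P7 (lease 284≤344, dock doors 40≥26, highway distance 21≤40).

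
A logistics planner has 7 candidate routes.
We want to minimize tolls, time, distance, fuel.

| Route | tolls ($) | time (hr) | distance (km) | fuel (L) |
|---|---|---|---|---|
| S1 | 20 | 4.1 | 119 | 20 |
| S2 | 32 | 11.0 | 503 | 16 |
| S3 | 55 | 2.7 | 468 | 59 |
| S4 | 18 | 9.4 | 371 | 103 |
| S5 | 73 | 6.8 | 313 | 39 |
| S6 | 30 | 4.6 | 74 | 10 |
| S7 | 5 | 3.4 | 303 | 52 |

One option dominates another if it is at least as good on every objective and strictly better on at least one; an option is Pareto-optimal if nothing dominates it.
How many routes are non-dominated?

S1: not dominated.
S2: dominated by S6 (tolls 30≤32, time 4.6≤11.0, distance 74≤503, fuel 10≤16).
S3: not dominated (best time).
S4: dominated by S7 (tolls 5≤18, time 3.4≤9.4, distance 303≤371, fuel 52≤103).
S5: dominated by S1 (tolls 20≤73, time 4.1≤6.8, distance 119≤313, fuel 20≤39).
S6: not dominated (best distance).
S7: not dominated (best tolls).
Pareto-optimal: S1, S3, S6, S7 → 4.

4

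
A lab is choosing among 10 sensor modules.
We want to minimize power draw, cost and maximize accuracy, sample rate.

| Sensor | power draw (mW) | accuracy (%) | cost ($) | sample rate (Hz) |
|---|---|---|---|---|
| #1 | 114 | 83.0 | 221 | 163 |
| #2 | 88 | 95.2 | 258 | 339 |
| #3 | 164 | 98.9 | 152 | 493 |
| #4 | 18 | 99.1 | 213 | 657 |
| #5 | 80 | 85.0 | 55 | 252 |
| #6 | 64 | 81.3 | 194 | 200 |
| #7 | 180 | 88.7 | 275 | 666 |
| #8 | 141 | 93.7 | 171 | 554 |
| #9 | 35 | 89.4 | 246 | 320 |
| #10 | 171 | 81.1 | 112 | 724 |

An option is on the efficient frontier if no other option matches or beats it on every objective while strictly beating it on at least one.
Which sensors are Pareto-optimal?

#3, #4, #5, #6, #7, #8, #10

#1: dominated by #4 (power draw 18≤114, accuracy 99.1≥83.0, cost 213≤221, sample rate 657≥163).
#2: dominated by #4 (power draw 18≤88, accuracy 99.1≥95.2, cost 213≤258, sample rate 657≥339).
#3: not dominated.
#4: not dominated (best power draw).
#5: not dominated (best cost).
#6: not dominated.
#7: not dominated.
#8: not dominated.
#9: dominated by #4 (power draw 18≤35, accuracy 99.1≥89.4, cost 213≤246, sample rate 657≥320).
#10: not dominated (best sample rate).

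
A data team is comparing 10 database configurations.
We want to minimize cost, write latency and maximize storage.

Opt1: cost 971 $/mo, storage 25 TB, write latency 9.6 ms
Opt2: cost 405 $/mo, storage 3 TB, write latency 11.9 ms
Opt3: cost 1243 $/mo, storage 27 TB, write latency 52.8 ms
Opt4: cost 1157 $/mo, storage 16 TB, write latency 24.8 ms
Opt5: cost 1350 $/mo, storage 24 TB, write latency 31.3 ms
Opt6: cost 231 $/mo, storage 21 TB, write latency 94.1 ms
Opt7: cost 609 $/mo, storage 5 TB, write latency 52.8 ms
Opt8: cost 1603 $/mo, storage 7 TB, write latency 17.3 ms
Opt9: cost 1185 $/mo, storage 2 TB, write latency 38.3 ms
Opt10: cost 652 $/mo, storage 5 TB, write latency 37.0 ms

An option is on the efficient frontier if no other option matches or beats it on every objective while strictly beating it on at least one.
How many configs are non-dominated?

6

Opt1: not dominated (best write latency).
Opt2: not dominated.
Opt3: not dominated (best storage).
Opt4: dominated by Opt1 (cost 971≤1157, storage 25≥16, write latency 9.6≤24.8).
Opt5: dominated by Opt1 (cost 971≤1350, storage 25≥24, write latency 9.6≤31.3).
Opt6: not dominated (best cost).
Opt7: not dominated.
Opt8: dominated by Opt1 (cost 971≤1603, storage 25≥7, write latency 9.6≤17.3).
Opt9: dominated by Opt1 (cost 971≤1185, storage 25≥2, write latency 9.6≤38.3).
Opt10: not dominated.
Pareto-optimal: Opt1, Opt2, Opt3, Opt6, Opt7, Opt10 → 6.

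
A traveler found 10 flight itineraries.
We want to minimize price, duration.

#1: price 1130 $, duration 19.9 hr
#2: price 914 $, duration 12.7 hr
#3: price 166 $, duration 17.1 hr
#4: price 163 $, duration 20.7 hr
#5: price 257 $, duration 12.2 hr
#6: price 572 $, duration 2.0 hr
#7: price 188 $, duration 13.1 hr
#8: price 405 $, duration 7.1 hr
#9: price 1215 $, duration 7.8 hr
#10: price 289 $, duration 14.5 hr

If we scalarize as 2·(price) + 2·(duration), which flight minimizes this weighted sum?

#3

#1: 2·1130 + 2·19.9 = 2299.8
#2: 2·914 + 2·12.7 = 1853.4
#3: 2·166 + 2·17.1 = 366.2
#4: 2·163 + 2·20.7 = 367.4
#5: 2·257 + 2·12.2 = 538.4
#6: 2·572 + 2·2.0 = 1148.0
#7: 2·188 + 2·13.1 = 402.2
#8: 2·405 + 2·7.1 = 824.2
#9: 2·1215 + 2·7.8 = 2445.6
#10: 2·289 + 2·14.5 = 607.0
Lowest: #3 at 366.2.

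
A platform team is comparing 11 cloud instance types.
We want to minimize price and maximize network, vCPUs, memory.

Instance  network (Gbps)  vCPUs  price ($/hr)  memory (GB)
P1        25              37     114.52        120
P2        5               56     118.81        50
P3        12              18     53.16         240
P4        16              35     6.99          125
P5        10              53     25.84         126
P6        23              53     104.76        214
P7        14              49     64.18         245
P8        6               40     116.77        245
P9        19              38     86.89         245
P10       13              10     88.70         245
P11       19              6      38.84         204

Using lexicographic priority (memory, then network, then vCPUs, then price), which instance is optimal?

P9

First maximize memory: best is 245, kept {P7, P8, P9, P10}.
Then maximize network: best is 19, kept {P9}.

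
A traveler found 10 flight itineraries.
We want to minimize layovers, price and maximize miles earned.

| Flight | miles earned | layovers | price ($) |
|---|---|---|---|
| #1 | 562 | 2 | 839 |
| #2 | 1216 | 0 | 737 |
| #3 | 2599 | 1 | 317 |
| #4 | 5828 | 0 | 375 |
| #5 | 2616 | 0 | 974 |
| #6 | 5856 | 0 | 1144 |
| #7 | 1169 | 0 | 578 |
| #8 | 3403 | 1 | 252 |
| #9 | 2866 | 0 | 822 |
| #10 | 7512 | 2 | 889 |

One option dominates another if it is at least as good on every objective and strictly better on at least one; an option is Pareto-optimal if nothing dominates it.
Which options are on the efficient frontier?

#1: dominated by #2 (miles earned 1216≥562, layovers 0≤2, price 737≤839).
#2: dominated by #4 (miles earned 5828≥1216, layovers 0≤0, price 375≤737).
#3: dominated by #8 (miles earned 3403≥2599, layovers 1≤1, price 252≤317).
#4: not dominated.
#5: dominated by #4 (miles earned 5828≥2616, layovers 0≤0, price 375≤974).
#6: not dominated.
#7: dominated by #4 (miles earned 5828≥1169, layovers 0≤0, price 375≤578).
#8: not dominated (best price).
#9: dominated by #4 (miles earned 5828≥2866, layovers 0≤0, price 375≤822).
#10: not dominated (best miles earned).

#4, #6, #8, #10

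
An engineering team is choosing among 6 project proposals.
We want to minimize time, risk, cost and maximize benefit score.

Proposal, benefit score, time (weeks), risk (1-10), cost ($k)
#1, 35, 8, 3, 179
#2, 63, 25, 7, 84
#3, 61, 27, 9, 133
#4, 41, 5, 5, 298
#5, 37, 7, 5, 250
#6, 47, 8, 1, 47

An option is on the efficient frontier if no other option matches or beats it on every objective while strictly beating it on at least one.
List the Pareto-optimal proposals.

#2, #4, #5, #6

#1: dominated by #6 (benefit score 47≥35, time 8≤8, risk 1≤3, cost 47≤179).
#2: not dominated (best benefit score).
#3: dominated by #2 (benefit score 63≥61, time 25≤27, risk 7≤9, cost 84≤133).
#4: not dominated (best time).
#5: not dominated.
#6: not dominated (best risk).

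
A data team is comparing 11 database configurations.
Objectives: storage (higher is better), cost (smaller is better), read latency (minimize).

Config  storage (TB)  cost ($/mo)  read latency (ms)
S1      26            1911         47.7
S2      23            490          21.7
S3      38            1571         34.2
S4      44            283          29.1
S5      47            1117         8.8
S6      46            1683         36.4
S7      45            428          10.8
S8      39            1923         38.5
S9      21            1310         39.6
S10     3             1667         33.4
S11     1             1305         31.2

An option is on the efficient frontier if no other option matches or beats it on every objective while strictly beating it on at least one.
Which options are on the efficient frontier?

S4, S5, S7

S1: dominated by S3 (storage 38≥26, cost 1571≤1911, read latency 34.2≤47.7).
S2: dominated by S7 (storage 45≥23, cost 428≤490, read latency 10.8≤21.7).
S3: dominated by S4 (storage 44≥38, cost 283≤1571, read latency 29.1≤34.2).
S4: not dominated (best cost).
S5: not dominated (best storage).
S6: dominated by S5 (storage 47≥46, cost 1117≤1683, read latency 8.8≤36.4).
S7: not dominated.
S8: dominated by S4 (storage 44≥39, cost 283≤1923, read latency 29.1≤38.5).
S9: dominated by S2 (storage 23≥21, cost 490≤1310, read latency 21.7≤39.6).
S10: dominated by S2 (storage 23≥3, cost 490≤1667, read latency 21.7≤33.4).
S11: dominated by S2 (storage 23≥1, cost 490≤1305, read latency 21.7≤31.2).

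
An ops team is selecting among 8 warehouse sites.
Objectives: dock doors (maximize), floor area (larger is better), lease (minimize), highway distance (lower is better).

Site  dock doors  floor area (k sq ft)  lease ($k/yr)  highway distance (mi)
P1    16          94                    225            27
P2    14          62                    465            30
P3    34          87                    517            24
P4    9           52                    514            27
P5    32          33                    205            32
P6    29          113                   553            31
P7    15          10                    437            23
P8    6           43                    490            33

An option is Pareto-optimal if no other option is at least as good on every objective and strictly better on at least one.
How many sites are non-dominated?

P1: not dominated.
P2: dominated by P1 (dock doors 16≥14, floor area 94≥62, lease 225≤465, highway distance 27≤30).
P3: not dominated (best dock doors).
P4: dominated by P1 (dock doors 16≥9, floor area 94≥52, lease 225≤514, highway distance 27≤27).
P5: not dominated (best lease).
P6: not dominated (best floor area).
P7: not dominated (best highway distance).
P8: dominated by P1 (dock doors 16≥6, floor area 94≥43, lease 225≤490, highway distance 27≤33).
Pareto-optimal: P1, P3, P5, P6, P7 → 5.

5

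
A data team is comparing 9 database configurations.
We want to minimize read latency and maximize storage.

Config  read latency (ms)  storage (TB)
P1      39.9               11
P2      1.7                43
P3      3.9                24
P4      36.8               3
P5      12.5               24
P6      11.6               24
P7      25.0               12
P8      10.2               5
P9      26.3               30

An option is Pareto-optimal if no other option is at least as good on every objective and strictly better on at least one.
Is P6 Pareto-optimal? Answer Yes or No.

P2 vs P6: read latency 1.7≤11.6, storage 43≥24 — P2 is at least as good on every objective and strictly better on at least one, so P2 dominates P6.

No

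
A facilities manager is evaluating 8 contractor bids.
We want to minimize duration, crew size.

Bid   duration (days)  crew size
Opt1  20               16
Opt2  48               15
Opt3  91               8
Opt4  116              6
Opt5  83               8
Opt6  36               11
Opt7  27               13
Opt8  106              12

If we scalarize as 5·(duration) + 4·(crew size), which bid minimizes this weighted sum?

Opt1

Opt1: 5·20 + 4·16 = 164
Opt2: 5·48 + 4·15 = 300
Opt3: 5·91 + 4·8 = 487
Opt4: 5·116 + 4·6 = 604
Opt5: 5·83 + 4·8 = 447
Opt6: 5·36 + 4·11 = 224
Opt7: 5·27 + 4·13 = 187
Opt8: 5·106 + 4·12 = 578
Lowest: Opt1 at 164.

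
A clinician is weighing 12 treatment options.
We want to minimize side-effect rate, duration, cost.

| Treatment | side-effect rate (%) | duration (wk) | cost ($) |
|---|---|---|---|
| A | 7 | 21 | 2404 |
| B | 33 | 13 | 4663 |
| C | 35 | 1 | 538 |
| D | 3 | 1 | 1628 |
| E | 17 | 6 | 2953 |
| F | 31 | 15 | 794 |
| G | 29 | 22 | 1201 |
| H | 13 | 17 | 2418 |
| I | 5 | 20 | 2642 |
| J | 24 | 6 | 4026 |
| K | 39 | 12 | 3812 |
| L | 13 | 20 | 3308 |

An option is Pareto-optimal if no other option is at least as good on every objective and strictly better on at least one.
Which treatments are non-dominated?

A: dominated by D (side-effect rate 3≤7, duration 1≤21, cost 1628≤2404).
B: dominated by D (side-effect rate 3≤33, duration 1≤13, cost 1628≤4663).
C: not dominated (best cost).
D: not dominated (best side-effect rate).
E: dominated by D (side-effect rate 3≤17, duration 1≤6, cost 1628≤2953).
F: not dominated.
G: not dominated.
H: dominated by D (side-effect rate 3≤13, duration 1≤17, cost 1628≤2418).
I: dominated by D (side-effect rate 3≤5, duration 1≤20, cost 1628≤2642).
J: dominated by D (side-effect rate 3≤24, duration 1≤6, cost 1628≤4026).
K: dominated by C (side-effect rate 35≤39, duration 1≤12, cost 538≤3812).
L: dominated by D (side-effect rate 3≤13, duration 1≤20, cost 1628≤3308).

C, D, F, G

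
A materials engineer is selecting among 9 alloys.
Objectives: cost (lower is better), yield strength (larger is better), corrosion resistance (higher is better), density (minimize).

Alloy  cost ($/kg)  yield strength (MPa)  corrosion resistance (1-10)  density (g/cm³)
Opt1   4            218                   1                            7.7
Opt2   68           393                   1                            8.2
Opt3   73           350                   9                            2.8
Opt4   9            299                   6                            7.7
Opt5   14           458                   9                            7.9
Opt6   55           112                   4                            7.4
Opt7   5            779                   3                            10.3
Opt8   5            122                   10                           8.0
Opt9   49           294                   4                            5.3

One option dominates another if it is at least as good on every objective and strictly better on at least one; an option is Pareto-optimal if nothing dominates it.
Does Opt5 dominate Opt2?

Opt5 vs Opt2: cost 14≤68, yield strength 458≥393, corrosion resistance 9≥1, density 7.9≤8.2 — Opt5 is at least as good on every objective with at least one strict improvement.

Yes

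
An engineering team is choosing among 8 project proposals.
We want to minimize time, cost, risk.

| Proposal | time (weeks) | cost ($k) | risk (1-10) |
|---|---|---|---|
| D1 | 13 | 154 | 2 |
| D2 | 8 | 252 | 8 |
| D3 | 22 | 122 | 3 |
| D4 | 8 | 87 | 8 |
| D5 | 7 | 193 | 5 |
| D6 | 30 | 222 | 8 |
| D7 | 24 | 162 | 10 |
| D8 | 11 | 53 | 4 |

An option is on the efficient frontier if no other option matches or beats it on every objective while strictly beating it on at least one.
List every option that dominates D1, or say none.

none

D2: worse on cost (252 vs 154).
D3: worse on time (22 vs 13).
D4: worse on risk (8 vs 2).
D5: worse on cost (193 vs 154).
D6: worse on time (30 vs 13).
D7: worse on time (24 vs 13).
D8: worse on risk (4 vs 2).
No option dominates D1.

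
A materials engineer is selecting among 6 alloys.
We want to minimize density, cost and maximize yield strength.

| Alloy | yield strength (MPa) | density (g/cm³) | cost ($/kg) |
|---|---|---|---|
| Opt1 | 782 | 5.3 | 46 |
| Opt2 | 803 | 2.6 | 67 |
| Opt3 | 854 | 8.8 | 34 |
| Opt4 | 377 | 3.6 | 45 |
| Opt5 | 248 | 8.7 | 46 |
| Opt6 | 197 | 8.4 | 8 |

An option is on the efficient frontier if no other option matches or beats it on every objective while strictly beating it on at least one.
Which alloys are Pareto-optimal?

Opt1: not dominated.
Opt2: not dominated (best density).
Opt3: not dominated (best yield strength).
Opt4: not dominated.
Opt5: dominated by Opt1 (yield strength 782≥248, density 5.3≤8.7, cost 46≤46).
Opt6: not dominated (best cost).

Opt1, Opt2, Opt3, Opt4, Opt6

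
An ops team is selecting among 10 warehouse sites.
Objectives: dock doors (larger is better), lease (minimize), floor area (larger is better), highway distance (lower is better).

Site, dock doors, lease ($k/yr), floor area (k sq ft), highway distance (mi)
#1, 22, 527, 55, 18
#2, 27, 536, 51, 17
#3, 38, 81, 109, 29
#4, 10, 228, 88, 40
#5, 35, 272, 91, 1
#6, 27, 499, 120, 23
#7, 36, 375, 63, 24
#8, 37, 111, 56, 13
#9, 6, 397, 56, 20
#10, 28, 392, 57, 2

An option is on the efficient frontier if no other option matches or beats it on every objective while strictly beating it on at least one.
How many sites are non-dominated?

#1: dominated by #5 (dock doors 35≥22, lease 272≤527, floor area 91≥55, highway distance 1≤18).
#2: dominated by #5 (dock doors 35≥27, lease 272≤536, floor area 91≥51, highway distance 1≤17).
#3: not dominated (best dock doors).
#4: dominated by #3 (dock doors 38≥10, lease 81≤228, floor area 109≥88, highway distance 29≤40).
#5: not dominated (best highway distance).
#6: not dominated (best floor area).
#7: not dominated.
#8: not dominated.
#9: dominated by #5 (dock doors 35≥6, lease 272≤397, floor area 91≥56, highway distance 1≤20).
#10: dominated by #5 (dock doors 35≥28, lease 272≤392, floor area 91≥57, highway distance 1≤2).
Pareto-optimal: #3, #5, #6, #7, #8 → 5.

5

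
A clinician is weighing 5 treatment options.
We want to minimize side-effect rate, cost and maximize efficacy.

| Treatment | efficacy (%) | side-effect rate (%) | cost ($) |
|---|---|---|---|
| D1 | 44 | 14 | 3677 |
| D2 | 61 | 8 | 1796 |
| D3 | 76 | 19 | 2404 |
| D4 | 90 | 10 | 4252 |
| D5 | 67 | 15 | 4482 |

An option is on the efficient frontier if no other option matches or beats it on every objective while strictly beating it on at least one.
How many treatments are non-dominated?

D1: dominated by D2 (efficacy 61≥44, side-effect rate 8≤14, cost 1796≤3677).
D2: not dominated (best side-effect rate).
D3: not dominated.
D4: not dominated (best efficacy).
D5: dominated by D4 (efficacy 90≥67, side-effect rate 10≤15, cost 4252≤4482).
Pareto-optimal: D2, D3, D4 → 3.

3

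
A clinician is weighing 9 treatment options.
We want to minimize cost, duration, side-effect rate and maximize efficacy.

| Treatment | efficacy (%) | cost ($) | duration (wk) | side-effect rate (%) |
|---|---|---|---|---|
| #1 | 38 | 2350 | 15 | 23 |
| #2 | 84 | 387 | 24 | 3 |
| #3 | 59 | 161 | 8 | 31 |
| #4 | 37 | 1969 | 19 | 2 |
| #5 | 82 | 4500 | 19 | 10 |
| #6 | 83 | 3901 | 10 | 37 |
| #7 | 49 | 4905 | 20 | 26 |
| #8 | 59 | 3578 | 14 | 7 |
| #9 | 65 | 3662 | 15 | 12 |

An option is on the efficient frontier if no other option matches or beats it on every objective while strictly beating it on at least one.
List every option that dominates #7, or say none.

#5: efficacy 82≥49, cost 4500≤4905, duration 19≤20, side-effect rate 10≤26 — dominates #7.
#8: efficacy 59≥49, cost 3578≤4905, duration 14≤20, side-effect rate 7≤26 — dominates #7.
#9: efficacy 65≥49, cost 3662≤4905, duration 15≤20, side-effect rate 12≤26 — dominates #7.
Others (#1, #2, #3, #4, #6) are each worse than #7 on at least one objective.

#5, #8, #9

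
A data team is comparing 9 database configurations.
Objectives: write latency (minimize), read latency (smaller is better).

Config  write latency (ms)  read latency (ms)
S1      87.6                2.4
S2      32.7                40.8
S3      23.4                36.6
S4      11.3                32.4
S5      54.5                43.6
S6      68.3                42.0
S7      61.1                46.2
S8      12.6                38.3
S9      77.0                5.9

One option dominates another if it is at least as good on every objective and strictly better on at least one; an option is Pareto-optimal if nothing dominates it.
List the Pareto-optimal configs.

S1: not dominated (best read latency).
S2: dominated by S3 (write latency 23.4≤32.7, read latency 36.6≤40.8).
S3: dominated by S4 (write latency 11.3≤23.4, read latency 32.4≤36.6).
S4: not dominated (best write latency).
S5: dominated by S2 (write latency 32.7≤54.5, read latency 40.8≤43.6).
S6: dominated by S2 (write latency 32.7≤68.3, read latency 40.8≤42.0).
S7: dominated by S2 (write latency 32.7≤61.1, read latency 40.8≤46.2).
S8: dominated by S4 (write latency 11.3≤12.6, read latency 32.4≤38.3).
S9: not dominated.

S1, S4, S9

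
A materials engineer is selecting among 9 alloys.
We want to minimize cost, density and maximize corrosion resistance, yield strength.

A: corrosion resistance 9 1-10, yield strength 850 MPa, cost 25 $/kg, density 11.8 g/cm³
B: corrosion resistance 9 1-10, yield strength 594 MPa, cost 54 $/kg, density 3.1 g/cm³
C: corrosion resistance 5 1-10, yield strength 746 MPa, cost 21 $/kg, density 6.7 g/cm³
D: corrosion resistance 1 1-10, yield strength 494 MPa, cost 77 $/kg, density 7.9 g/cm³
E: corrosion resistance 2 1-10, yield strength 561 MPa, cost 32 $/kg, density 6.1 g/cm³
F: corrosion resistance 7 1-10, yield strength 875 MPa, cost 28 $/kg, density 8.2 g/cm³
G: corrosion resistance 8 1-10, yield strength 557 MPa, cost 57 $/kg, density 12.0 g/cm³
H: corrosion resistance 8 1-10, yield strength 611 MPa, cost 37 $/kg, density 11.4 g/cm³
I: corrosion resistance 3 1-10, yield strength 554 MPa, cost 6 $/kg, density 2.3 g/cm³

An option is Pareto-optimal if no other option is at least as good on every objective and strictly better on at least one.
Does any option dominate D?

Yes

B vs D: corrosion resistance 9≥1, yield strength 594≥494, cost 54≤77, density 3.1≤7.9 — B is at least as good on every objective and strictly better on at least one, so B dominates D.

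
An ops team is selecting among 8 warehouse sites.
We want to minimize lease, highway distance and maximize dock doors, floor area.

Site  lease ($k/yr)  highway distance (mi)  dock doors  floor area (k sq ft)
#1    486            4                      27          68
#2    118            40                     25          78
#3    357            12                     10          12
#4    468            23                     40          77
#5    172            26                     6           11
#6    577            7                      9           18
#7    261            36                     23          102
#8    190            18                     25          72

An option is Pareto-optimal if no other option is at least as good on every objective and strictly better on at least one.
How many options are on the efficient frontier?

#1: not dominated (best highway distance).
#2: not dominated (best lease).
#3: not dominated.
#4: not dominated (best dock doors).
#5: not dominated.
#6: dominated by #1 (lease 486≤577, highway distance 4≤7, dock doors 27≥9, floor area 68≥18).
#7: not dominated (best floor area).
#8: not dominated.
Pareto-optimal: #1, #2, #3, #4, #5, #7, #8 → 7.

7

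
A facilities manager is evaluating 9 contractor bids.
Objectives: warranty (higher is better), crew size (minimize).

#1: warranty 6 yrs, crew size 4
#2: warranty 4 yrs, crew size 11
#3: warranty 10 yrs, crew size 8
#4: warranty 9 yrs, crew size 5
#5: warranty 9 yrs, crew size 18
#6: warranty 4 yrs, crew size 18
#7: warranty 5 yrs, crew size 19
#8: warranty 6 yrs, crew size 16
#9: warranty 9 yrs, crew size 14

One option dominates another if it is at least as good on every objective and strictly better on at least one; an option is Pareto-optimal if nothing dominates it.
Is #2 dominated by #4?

#4 vs #2: warranty 9≥4, crew size 5≤11 — #4 is at least as good on every objective with at least one strict improvement.

Yes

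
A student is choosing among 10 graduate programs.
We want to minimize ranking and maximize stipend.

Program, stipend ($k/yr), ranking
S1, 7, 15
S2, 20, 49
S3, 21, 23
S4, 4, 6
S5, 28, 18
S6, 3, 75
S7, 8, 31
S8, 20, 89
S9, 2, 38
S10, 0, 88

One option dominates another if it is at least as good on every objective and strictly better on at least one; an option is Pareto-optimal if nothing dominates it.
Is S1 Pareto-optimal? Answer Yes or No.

Yes

S2: worse on ranking (49 vs 15).
S3: worse on ranking (23 vs 15).
S4: worse on stipend (4 vs 7).
S5: worse on ranking (18 vs 15).
S6: worse on stipend (3 vs 7).
S7: worse on ranking (31 vs 15).
S8: worse on ranking (89 vs 15).
S9: worse on stipend (2 vs 7).
S10: worse on stipend (0 vs 7).
No option is at least as good as S1 on every objective and strictly better on one.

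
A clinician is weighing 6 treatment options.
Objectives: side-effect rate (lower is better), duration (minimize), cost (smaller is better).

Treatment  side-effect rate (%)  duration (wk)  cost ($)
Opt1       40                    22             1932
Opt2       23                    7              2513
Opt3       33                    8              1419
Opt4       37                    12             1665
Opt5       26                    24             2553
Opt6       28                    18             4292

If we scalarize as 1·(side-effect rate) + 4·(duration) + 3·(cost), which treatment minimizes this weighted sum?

Opt1: 1·40 + 4·22 + 3·1932 = 5924
Opt2: 1·23 + 4·7 + 3·2513 = 7590
Opt3: 1·33 + 4·8 + 3·1419 = 4322
Opt4: 1·37 + 4·12 + 3·1665 = 5080
Opt5: 1·26 + 4·24 + 3·2553 = 7781
Opt6: 1·28 + 4·18 + 3·4292 = 12976
Lowest: Opt3 at 4322.

Opt3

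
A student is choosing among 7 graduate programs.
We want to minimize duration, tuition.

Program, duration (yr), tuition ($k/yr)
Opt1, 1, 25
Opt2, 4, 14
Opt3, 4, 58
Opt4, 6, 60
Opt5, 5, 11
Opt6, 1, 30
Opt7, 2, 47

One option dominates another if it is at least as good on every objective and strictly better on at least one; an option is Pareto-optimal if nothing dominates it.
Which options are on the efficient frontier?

Opt1, Opt2, Opt5

Opt1: not dominated.
Opt2: not dominated.
Opt3: dominated by Opt1 (duration 1≤4, tuition 25≤58).
Opt4: dominated by Opt1 (duration 1≤6, tuition 25≤60).
Opt5: not dominated (best tuition).
Opt6: dominated by Opt1 (duration 1≤1, tuition 25≤30).
Opt7: dominated by Opt1 (duration 1≤2, tuition 25≤47).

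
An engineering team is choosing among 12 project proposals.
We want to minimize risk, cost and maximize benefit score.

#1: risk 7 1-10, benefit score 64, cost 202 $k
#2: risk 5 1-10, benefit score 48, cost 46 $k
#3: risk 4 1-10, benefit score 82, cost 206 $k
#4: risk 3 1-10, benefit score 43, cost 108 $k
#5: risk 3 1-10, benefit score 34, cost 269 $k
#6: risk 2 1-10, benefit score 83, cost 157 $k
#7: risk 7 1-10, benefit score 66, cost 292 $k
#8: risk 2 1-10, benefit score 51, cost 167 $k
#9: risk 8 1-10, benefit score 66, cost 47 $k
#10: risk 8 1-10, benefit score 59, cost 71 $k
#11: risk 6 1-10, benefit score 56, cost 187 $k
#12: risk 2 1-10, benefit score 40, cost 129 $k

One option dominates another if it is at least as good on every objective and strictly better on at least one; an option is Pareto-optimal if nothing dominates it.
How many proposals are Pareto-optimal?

#1: dominated by #6 (risk 2≤7, benefit score 83≥64, cost 157≤202).
#2: not dominated (best cost).
#3: dominated by #6 (risk 2≤4, benefit score 83≥82, cost 157≤206).
#4: not dominated.
#5: dominated by #4 (risk 3≤3, benefit score 43≥34, cost 108≤269).
#6: not dominated (best benefit score).
#7: dominated by #3 (risk 4≤7, benefit score 82≥66, cost 206≤292).
#8: dominated by #6 (risk 2≤2, benefit score 83≥51, cost 157≤167).
#9: not dominated.
#10: dominated by #9 (risk 8≤8, benefit score 66≥59, cost 47≤71).
#11: dominated by #6 (risk 2≤6, benefit score 83≥56, cost 157≤187).
#12: not dominated.
Pareto-optimal: #2, #4, #6, #9, #12 → 5.

5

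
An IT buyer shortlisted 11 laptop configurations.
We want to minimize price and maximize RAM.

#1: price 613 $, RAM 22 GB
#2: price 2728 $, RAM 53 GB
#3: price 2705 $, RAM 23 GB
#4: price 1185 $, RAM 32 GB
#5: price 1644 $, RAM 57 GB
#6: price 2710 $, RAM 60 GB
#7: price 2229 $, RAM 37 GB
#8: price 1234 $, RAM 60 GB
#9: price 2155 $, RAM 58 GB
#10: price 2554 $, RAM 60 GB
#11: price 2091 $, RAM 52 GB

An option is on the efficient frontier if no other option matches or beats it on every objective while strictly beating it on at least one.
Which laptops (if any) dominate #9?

#8: price 1234≤2155, RAM 60≥58 — dominates #9.
Others (#1, #2, #3, #4, #5, #6, #7, #10, #11) are each worse than #9 on at least one objective.

#8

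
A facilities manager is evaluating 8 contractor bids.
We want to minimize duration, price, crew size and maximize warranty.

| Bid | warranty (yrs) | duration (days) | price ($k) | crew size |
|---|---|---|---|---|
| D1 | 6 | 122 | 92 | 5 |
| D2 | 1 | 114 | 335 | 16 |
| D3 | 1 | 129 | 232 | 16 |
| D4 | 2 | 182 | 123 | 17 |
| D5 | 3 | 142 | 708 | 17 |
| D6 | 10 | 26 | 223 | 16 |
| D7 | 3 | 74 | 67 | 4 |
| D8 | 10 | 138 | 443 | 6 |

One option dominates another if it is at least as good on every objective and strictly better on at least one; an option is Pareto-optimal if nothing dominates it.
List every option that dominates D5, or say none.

D1, D6, D7, D8

D1: warranty 6≥3, duration 122≤142, price 92≤708, crew size 5≤17 — dominates D5.
D6: warranty 10≥3, duration 26≤142, price 223≤708, crew size 16≤17 — dominates D5.
D7: warranty 3≥3, duration 74≤142, price 67≤708, crew size 4≤17 — dominates D5.
D8: warranty 10≥3, duration 138≤142, price 443≤708, crew size 6≤17 — dominates D5.
Others (D2, D3, D4) are each worse than D5 on at least one objective.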